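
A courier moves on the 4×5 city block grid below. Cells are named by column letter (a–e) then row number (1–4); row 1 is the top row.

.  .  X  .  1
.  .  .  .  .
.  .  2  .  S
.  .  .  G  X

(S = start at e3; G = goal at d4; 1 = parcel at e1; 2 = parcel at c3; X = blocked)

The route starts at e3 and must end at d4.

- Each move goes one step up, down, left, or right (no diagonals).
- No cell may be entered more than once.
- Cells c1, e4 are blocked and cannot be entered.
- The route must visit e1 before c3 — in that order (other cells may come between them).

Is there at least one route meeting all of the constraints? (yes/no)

One route that works: e3 → e2 → e1 → d1 → d2 → d3 → c3 → c4 → d4.

yes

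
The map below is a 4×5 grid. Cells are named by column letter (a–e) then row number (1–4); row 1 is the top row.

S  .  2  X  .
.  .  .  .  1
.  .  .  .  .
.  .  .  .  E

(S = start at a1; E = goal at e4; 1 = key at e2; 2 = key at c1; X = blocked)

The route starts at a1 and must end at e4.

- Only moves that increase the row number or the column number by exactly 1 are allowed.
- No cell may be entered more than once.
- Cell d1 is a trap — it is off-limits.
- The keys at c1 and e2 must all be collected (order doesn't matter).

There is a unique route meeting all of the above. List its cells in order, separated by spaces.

Moves only go right or down, so the column and row indices never decrease.
Route from a1: 2× right (reaching c1), down to c2, 2× right (reaching e2), 2× down (reaching e4) — 7 moves in all.
Check: all required cells visited.

a1 b1 c1 c2 d2 e2 e3 e4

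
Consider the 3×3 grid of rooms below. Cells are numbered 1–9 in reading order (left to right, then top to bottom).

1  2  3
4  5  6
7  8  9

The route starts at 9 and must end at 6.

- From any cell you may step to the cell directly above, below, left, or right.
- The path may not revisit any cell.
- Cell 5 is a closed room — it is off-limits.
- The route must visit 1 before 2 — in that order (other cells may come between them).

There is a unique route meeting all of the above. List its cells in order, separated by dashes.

The waypoints must appear in the order 1, 2, with no cell reused.
Route from 9: 2× left (reaching 7), 2× up (reaching 1), 2× right (reaching 3), down to 6 — 7 moves in all.
Check: order respected (1 at step 4, 2 at step 5).

9 - 8 - 7 - 4 - 1 - 2 - 3 - 6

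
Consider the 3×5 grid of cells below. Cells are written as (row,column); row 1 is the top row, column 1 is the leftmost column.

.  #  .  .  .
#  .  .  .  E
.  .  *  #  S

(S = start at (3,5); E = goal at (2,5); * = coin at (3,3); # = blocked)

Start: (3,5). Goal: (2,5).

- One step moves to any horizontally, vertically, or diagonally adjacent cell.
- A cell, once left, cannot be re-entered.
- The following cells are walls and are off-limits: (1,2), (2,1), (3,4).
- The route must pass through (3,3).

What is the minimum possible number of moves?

5

Any route passes through (3,3) somewhere between (3,5) and (2,5). Summing Chebyshev distances along the two legs ((3,5) → (3,3) → (2,5)) gives a lower bound of 2 + 2 = 4 moves.
The shortest route satisfying every rule uses 5 moves: (3,5) → (2,4) → (3,3) → (2,3) → (1,4) → (2,5).
The bound of 4 isn't tight here; checking systematically, no route of length 4 through 4 satisfies every constraint, so 5 is the minimum.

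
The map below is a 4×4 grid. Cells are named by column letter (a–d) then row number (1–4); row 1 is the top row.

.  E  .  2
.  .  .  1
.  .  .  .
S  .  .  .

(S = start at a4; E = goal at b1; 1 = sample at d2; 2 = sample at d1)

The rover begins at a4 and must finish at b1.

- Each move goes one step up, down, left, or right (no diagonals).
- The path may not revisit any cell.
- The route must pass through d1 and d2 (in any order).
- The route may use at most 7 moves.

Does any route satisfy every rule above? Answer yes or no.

no

Even ignoring the no-revisit rule, getting from a4 to b1, taking the cheapest ordering a4 → d2 → d1 → b1 needs at least 5 + 1 + 2 = 8 moves (Manhattan distance per leg), which exceeds the 7-move limit.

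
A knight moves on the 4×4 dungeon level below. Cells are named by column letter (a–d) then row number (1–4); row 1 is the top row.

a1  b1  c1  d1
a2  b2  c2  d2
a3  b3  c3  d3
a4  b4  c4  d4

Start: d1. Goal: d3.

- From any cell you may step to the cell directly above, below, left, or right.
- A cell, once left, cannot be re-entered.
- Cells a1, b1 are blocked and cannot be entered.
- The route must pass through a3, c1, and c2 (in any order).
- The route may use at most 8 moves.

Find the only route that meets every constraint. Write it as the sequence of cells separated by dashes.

The 8-move cap with required stops at a3, c1, c2 leaves no slack for detours.
Route from d1: left to c1, down to c2, 2× left (reaching a2), down to a3, 3× right (reaching d3) — 8 moves in all.
Check: all required cells visited; 8 ≤ 8 moves.

d1 - c1 - c2 - b2 - a2 - a3 - b3 - c3 - d3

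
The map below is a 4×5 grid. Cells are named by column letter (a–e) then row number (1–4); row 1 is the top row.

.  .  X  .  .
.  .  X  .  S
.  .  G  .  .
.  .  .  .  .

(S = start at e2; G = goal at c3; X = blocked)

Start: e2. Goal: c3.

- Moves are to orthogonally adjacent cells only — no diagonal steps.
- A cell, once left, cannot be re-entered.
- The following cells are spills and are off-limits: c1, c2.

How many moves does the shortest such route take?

3

The Manhattan distance from e2 to c3 is |2−3| + |5−3| = 3, so at least 3 moves are needed.
A route of 3 moves achieves this: e2 → e3 → d3 → c3.
Since 3 matches the lower bound, it is optimal.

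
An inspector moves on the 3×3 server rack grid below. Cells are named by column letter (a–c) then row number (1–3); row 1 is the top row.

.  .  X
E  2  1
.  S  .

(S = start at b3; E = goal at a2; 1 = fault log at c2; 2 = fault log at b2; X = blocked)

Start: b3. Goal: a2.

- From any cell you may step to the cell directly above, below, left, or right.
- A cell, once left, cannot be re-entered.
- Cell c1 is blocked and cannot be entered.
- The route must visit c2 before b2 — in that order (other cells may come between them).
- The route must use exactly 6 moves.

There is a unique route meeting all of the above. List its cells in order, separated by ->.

The waypoints must appear in the order c2, b2, with no cell reused.
Route from b3: right 1 to c3, up 1 to c2, left 1 to b2, up 1 to b1, left 1 to a1, down 1 to a2 — 6 moves in all.
Check: order respected (1 at step 2, 2 at step 3); 6 moves as required.

b3 -> c3 -> c2 -> b2 -> b1 -> a1 -> a2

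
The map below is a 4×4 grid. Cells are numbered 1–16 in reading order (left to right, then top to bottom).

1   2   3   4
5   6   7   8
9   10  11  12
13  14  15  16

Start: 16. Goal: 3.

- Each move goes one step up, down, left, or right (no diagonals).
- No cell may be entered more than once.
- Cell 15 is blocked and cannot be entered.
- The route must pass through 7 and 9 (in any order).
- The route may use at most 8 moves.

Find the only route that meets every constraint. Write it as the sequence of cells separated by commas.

16, 12, 11, 10, 9, 5, 6, 7, 3

Any route must reach 7 and 9 and still end at 3 within 8 moves, so the order of the required stops is forced.
Route from 16: up 1 to 12, left 3 to 9, up 1 to 5, right 2 to 7, up 1 to 3 — 8 moves in all.
Check: all required cells visited; 8 ≤ 8 moves.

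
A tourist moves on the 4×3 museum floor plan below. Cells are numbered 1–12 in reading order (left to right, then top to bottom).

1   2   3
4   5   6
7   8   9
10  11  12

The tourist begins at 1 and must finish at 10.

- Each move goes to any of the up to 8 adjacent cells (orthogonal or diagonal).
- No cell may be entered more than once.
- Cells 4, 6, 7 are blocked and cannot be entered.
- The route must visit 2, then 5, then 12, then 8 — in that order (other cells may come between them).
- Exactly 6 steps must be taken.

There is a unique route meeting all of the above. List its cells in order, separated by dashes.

1 - 2 - 5 - 9 - 12 - 8 - 10

The waypoints must appear in the order 2, 5, 12, 8, with no cell reused.
Route from 1: right 1 to 2, down 1 to 5, down-right 1 to 9, down 1 to 12, up-left 1 to 8, down-left 1 to 10 — 6 moves in all.
Check: order respected (2 at step 1, 5 at step 2, 12 at step 4, 8 at step 5); 6 moves as required.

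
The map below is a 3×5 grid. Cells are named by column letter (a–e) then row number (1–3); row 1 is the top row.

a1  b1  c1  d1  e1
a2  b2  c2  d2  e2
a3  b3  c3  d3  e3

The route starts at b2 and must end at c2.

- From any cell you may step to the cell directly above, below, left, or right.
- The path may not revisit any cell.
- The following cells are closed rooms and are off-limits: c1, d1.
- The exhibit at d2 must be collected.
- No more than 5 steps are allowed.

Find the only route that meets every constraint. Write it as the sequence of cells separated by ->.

b2 -> b3 -> c3 -> d3 -> d2 -> c2

The 5-move cap with required stops at d2 leaves no slack for detours.
Route from b2: down 1 to b3, right 2 to d3, up 1 to d2, left 1 to c2 — 5 moves in all.
Check: all required cells visited; 5 ≤ 5 moves.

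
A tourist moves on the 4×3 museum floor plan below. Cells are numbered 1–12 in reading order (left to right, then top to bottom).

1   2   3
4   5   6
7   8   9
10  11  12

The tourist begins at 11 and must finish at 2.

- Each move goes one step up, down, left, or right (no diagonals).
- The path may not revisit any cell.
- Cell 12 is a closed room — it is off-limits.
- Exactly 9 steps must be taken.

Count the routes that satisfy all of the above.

Need simple routes of exactly 9 moves from 11 to 2 (Manhattan distance 3, so 3 moves are spent on a detour and 3 undoing it).
Enumerating: 11 10 7 4 5 8 9 6 3 2 | 11 10 7 8 9 6 5 4 1 2.
That gives 2 routes.

2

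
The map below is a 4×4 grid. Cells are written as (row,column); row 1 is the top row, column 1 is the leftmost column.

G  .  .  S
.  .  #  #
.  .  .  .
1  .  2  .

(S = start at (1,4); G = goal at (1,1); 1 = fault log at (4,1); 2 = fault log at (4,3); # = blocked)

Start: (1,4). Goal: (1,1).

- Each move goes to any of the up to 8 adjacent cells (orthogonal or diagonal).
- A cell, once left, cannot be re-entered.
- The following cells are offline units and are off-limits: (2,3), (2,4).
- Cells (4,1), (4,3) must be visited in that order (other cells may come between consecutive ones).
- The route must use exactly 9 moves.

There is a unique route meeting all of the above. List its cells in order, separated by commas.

(1,4), (1,3), (2,2), (3,1), (4,1), (4,2), (4,3), (3,2), (2,1), (1,1)

The waypoints must appear in the order (4,1), (4,3), with no cell reused.
Route from (1,4): left 1 to (1,3), down-left 2 to (3,1), down 1 to (4,1), right 2 to (4,3), up-left 2 to (2,1), up 1 to (1,1) — 9 moves in all.
Check: order respected (1 at step 4, 2 at step 6); 9 moves as required.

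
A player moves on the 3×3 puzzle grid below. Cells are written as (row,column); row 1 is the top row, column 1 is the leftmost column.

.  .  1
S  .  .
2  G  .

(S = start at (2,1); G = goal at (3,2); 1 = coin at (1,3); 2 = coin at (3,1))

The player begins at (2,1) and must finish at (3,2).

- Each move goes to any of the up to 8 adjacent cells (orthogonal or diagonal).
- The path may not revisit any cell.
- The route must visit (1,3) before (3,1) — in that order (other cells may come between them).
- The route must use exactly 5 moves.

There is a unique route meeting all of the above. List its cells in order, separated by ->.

(2,1) -> (1,2) -> (1,3) -> (2,2) -> (3,1) -> (3,2)

The waypoints must appear in the order (1,3), (3,1), with no cell reused.
Route from (2,1): up-right 1 to (1,2), right 1 to (1,3), down-left 2 to (3,1), right 1 to (3,2) — 5 moves in all.
Check: order respected (1 at step 2, 2 at step 4); 5 moves as required.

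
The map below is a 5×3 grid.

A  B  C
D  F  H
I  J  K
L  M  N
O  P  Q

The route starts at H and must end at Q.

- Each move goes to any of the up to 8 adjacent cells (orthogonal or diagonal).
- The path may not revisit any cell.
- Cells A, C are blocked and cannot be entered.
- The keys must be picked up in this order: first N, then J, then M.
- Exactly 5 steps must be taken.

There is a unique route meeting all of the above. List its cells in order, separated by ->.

The waypoints must appear in the order N, J, M, with no cell reused.
Route from H: down 2 to N, up-left 1 to J, down 1 to M, down-right 1 to Q — 5 moves in all.
Check: order respected (N at step 2, J at step 3, M at step 4); 5 moves as required.

H -> K -> N -> J -> M -> Q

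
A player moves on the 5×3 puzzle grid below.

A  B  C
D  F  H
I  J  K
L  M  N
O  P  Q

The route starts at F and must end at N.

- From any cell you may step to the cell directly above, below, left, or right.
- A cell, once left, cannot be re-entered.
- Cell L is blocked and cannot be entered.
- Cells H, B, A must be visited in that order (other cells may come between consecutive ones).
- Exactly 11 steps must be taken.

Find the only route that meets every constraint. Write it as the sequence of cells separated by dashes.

The waypoints must appear in the order H, B, A, with no cell reused.
Route from F: right 1 to H, up 1 to C, left 2 to A, down 2 to I, right 1 to J, down 2 to P, right 1 to Q, up 1 to N — 11 moves in all.
Check: order respected (H at step 1, B at step 3, A at step 4); 11 moves as required.

F - H - C - B - A - D - I - J - M - P - Q - N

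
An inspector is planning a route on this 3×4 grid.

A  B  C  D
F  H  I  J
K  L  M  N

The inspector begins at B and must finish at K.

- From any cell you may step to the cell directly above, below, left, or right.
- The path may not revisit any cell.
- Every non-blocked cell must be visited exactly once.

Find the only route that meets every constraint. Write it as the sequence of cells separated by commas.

Need to visit all 12 open cells exactly once, starting at B and ending at K.
Cell A has only two open neighbours (F and B), so the path must pass straight through it: one of those is the cell it's entered from and the other is where it exits.
Route from B: left to A, down to F, 2× right (reaching I), up to C, right to D, 2× down (reaching N), 3× left (reaching K) — 11 moves in all.
Check: all 12 open cells covered.

B, A, F, H, I, C, D, J, N, M, L, K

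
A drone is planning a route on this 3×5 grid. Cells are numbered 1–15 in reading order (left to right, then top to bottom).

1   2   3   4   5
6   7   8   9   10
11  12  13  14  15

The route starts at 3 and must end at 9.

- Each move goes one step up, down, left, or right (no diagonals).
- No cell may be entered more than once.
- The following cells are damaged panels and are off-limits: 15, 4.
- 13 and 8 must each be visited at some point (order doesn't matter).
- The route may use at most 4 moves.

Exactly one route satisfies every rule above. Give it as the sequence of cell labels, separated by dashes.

3 - 8 - 13 - 14 - 9

The 4-move cap with required stops at 13, 8 leaves no slack for detours.
Route from 3: down 2 to 13, right 1 to 14, up 1 to 9 — 4 moves in all.
Check: all required cells visited; 4 ≤ 4 moves.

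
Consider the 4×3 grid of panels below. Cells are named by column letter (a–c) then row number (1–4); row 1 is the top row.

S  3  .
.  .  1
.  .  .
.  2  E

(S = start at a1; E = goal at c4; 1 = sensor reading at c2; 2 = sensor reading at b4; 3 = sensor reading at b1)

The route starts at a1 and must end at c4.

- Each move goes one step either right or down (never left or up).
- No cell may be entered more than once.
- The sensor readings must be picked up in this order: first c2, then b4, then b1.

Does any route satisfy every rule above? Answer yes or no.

no

b4 lies to the left of c2, so going from c2 to b4 would need a leftward move — but moves only go right/down, so c2 cannot be visited before b4.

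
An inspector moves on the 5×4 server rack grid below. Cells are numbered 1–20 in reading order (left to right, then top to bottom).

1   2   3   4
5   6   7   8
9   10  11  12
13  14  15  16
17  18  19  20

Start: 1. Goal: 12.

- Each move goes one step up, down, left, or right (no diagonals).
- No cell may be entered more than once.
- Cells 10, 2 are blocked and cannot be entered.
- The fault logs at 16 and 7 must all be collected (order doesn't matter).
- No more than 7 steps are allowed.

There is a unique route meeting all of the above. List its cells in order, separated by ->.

The 7-move cap with required stops at 16, 7 leaves no slack for detours.
Route from 1: down 1 to 5, right 2 to 7, down 2 to 15, right 1 to 16, up 1 to 12 — 7 moves in all.
Check: all required cells visited; 7 ≤ 7 moves.

1 -> 5 -> 6 -> 7 -> 11 -> 15 -> 16 -> 12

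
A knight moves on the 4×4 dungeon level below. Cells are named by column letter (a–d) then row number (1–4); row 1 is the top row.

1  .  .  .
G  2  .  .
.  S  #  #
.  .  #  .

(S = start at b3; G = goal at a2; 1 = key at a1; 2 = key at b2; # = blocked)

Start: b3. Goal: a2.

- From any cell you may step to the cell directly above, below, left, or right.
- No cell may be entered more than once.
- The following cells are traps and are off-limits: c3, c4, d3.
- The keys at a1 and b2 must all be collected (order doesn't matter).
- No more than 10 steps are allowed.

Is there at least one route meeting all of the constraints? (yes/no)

One route that works: b3 → b2 → b1 → a1 → a2.

yes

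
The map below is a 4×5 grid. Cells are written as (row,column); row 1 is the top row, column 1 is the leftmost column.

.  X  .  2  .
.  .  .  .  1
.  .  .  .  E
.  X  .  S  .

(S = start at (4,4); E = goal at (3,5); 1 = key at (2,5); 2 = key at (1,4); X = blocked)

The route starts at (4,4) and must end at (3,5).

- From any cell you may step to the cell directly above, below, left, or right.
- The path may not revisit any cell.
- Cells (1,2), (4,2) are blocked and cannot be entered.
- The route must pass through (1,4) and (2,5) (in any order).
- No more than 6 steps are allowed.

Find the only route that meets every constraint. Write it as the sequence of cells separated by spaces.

(4,4) (3,4) (2,4) (1,4) (1,5) (2,5) (3,5)

The 6-move cap with required stops at (1,4), (2,5) leaves no slack for detours.
Route from (4,4): 3× up (reaching (1,4)), right to (1,5), 2× down (reaching (3,5)) — 6 moves in all.
Check: all required cells visited; 6 ≤ 6 moves.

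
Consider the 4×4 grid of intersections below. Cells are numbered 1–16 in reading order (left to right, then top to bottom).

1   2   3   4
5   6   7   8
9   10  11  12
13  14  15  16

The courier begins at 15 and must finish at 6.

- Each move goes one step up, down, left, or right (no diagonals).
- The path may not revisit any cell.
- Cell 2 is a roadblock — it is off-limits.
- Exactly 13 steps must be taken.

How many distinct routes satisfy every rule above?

Need simple routes of exactly 13 moves from 15 to 6 (Manhattan distance 3, so 5 moves are spent on a detour and 5 undoing it).
Enumerating: 15 16 12 8 4 3 7 11 10 14 13 9 5 6.
That gives 1 route.

1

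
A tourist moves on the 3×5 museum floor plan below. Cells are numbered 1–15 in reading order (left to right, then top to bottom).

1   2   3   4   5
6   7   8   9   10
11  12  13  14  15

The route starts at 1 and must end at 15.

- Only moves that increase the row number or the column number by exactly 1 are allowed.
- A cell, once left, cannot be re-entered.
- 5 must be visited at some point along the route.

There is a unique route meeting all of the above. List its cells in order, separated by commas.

1, 2, 3, 4, 5, 10, 15

Moves only go right or down, so the column and row indices never decrease.
Route from 1: right 4 to 5, down 2 to 15 — 6 moves in all.
Check: all required cells visited.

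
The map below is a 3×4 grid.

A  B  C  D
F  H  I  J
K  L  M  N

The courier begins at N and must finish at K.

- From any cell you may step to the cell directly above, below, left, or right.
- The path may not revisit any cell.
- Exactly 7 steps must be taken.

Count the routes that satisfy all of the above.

Need simple routes of exactly 7 moves from N to K (Manhattan distance 3, so 2 moves are spent on a detour and 2 undoing it).
Branch systematically from the start, pruning whenever the remaining move budget drops below the Manhattan distance to K or differs from it in parity. Grouping the completions by first move — via J: 11; via M: 5 — and summing: 11 + 5 = 16.
That gives 16 routes.

16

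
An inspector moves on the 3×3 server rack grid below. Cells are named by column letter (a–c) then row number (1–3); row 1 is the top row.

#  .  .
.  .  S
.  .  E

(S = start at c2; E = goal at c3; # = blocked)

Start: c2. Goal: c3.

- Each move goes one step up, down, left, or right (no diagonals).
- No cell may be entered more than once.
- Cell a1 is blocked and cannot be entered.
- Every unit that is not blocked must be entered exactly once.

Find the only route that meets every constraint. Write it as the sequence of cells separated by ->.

c2 -> c1 -> b1 -> b2 -> a2 -> a3 -> b3 -> c3

Need to visit all 8 open cells exactly once, starting at c2 and ending at c3.
Cell c1 has only two open neighbours (c2 and b1), so the path must pass straight through it: one of those is the cell it's entered from and the other is where it exits.
Route from c2: up to c1, left to b1, down to b2, left to a2, down to a3, 2× right (reaching c3) — 7 moves in all.
Check: all 8 open cells covered.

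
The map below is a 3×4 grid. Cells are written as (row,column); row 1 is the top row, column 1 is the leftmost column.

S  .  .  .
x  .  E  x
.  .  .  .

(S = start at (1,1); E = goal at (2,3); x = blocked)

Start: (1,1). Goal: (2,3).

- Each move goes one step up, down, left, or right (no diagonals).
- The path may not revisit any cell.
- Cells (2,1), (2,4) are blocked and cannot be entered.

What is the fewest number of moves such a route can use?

3

The Manhattan distance from (1,1) to (2,3) is |1−2| + |1−3| = 3, so at least 3 moves are needed.
A route of 3 moves achieves this: (1,1) → (1,2) → (2,2) → (2,3).
Since 3 matches the lower bound, it is optimal.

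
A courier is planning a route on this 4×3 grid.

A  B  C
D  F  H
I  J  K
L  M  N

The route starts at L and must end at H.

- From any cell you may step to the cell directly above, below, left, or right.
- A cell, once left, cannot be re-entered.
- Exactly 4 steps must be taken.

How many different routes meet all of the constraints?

6

Need simple routes of exactly 4 moves from L to H (Manhattan distance 4, so 0 moves are spent on a detour and 0 undoing it).
Enumerating: L I D F H | L I J F H | L I J K H | L M J F H | L M J K H | L M N K H.
That gives 6 routes.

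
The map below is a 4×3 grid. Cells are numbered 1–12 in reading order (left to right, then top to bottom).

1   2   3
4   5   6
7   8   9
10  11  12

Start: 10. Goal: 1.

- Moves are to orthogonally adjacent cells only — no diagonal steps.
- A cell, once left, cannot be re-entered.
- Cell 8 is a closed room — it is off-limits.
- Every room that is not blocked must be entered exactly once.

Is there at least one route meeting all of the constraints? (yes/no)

Colour the cells like a checkerboard: each orthogonal step flips colour, so a Hamiltonian route alternates colours. Here there are 6 cells of one colour and 5 of the other, with start on the opposite colour to the goal — the counts and endpoints can't be arranged into an alternating sequence of length 11, so no Hamiltonian route exists.

no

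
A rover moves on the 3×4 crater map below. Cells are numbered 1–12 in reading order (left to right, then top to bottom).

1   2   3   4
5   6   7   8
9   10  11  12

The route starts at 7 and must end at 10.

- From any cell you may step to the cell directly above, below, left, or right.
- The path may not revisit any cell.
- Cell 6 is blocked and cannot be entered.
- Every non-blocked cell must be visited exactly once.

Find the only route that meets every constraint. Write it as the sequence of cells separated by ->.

Need to visit all 11 open cells exactly once, starting at 7 and ending at 10.
Route from 7: down 1 to 11, right 1 to 12, up 2 to 4, left 3 to 1, down 2 to 9, right 1 to 10 — 10 moves in all.
Check: all 11 open cells covered.

7 -> 11 -> 12 -> 8 -> 4 -> 3 -> 2 -> 1 -> 5 -> 9 -> 10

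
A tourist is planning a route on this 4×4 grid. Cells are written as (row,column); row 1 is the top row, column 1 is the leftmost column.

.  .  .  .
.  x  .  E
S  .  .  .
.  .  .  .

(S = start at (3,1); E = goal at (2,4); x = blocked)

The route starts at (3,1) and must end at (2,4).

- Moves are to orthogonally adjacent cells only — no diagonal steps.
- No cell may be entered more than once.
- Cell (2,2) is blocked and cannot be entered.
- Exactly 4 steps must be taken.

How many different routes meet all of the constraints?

Need simple routes of exactly 4 moves from (3,1) to (2,4) (Manhattan distance 4, so 0 moves are spent on a detour and 0 undoing it).
Enumerating: (3,1) (3,2) (3,3) (2,3) (2,4) | (3,1) (3,2) (3,3) (3,4) (2,4).
That gives 2 routes.

2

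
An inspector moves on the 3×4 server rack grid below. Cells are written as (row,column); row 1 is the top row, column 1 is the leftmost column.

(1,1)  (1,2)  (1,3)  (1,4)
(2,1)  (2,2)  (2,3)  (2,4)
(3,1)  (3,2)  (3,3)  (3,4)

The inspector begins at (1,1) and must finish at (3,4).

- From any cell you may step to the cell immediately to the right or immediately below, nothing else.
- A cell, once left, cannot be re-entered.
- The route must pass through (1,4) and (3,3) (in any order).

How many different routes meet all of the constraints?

0

A right/down-only route from (1,1) to (3,4) makes exactly 2 down-moves and 3 right-moves in some order.
With no other constraints that would be C(5,2) = 10 routes.
(3,3) is below but to the left of (1,4): going (1,4) → (3,3) would need a leftward move and (3,3) → (1,4) an upward move, so no right/down-only route can visit both required cells.
No route satisfies every constraint, so the count is 0.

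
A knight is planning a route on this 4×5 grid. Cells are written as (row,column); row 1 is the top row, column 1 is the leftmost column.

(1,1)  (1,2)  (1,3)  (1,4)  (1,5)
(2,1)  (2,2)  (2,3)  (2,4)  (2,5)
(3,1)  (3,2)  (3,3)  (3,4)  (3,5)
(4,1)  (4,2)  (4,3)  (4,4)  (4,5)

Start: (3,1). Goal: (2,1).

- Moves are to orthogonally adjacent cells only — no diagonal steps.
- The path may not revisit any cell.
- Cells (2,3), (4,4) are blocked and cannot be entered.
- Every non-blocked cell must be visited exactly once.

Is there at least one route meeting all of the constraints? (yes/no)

Cell (4,5) has only one open neighbour but is neither the start nor the goal, so a Hamiltonian route would have to both enter and leave it through the same neighbour — impossible without revisiting.

no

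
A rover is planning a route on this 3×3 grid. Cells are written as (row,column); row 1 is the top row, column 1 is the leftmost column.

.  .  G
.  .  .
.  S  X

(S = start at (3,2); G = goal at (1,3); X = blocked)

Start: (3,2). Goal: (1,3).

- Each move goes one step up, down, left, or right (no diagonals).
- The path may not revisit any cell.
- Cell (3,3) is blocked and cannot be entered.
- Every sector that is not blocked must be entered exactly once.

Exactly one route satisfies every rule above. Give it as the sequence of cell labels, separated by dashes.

(3,2) - (3,1) - (2,1) - (1,1) - (1,2) - (2,2) - (2,3) - (1,3)

Need to visit all 8 open cells exactly once, starting at (3,2) and ending at (1,3).
Route from (3,2): left 1 to (3,1), up 2 to (1,1), right 1 to (1,2), down 1 to (2,2), right 1 to (2,3), up 1 to (1,3) — 7 moves in all.
Check: all 8 open cells covered.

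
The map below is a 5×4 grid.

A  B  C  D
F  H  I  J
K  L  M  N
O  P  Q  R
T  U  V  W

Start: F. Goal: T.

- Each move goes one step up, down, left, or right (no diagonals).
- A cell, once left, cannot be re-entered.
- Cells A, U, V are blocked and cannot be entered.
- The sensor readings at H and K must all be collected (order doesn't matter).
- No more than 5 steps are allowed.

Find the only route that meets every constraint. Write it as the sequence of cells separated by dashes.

Any route must reach H and K and still end at T within 5 moves, so the order of the required stops is forced.
Route from F: right 1 to H, down 1 to L, left 1 to K, down 2 to T — 5 moves in all.
Check: all required cells visited; 5 ≤ 5 moves.

F - H - L - K - O - T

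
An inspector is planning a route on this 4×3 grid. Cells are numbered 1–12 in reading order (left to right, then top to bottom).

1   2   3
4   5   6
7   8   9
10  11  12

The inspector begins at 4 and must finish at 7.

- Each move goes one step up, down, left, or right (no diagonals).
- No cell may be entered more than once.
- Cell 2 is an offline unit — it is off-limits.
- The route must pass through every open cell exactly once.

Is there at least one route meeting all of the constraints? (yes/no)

no

Cell 1 has only one open neighbour but is neither the start nor the goal, so a Hamiltonian route would have to both enter and leave it through the same neighbour — impossible without revisiting.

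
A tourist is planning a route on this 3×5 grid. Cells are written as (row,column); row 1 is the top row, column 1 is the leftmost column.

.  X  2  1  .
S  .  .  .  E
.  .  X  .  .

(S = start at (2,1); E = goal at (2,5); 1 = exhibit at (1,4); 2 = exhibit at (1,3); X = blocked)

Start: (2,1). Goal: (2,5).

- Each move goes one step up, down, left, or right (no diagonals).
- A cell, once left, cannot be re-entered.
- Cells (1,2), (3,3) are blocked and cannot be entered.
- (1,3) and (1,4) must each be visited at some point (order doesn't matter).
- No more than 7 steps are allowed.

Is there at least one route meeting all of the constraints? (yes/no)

yes

One route that works: (2,1) → (2,2) → (2,3) → (1,3) → (1,4) → (2,4) → (2,5).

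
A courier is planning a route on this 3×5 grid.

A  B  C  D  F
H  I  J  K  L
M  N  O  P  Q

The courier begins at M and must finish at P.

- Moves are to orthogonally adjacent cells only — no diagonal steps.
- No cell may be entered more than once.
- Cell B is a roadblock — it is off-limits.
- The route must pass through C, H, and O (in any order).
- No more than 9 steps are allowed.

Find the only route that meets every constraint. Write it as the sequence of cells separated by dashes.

Any route must reach C, H, and O and still end at P within 9 moves, so the order of the required stops is forced.
Route from M: up to H, right to I, down to N, right to O, 2× up (reaching C), right to D, 2× down (reaching P) — 9 moves in all.
Check: all required cells visited; 9 ≤ 9 moves.

M - H - I - N - O - J - C - D - K - P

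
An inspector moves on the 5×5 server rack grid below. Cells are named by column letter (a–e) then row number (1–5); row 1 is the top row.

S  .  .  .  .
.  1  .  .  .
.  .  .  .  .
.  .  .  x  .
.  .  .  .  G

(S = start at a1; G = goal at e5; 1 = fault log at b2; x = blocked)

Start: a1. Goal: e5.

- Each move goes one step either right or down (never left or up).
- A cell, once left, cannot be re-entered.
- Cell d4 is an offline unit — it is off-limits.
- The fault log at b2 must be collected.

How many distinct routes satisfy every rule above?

16

A right/down-only route from a1 to e5 makes exactly 4 down-moves and 4 right-moves in some order.
With no other constraints that would be C(8,4) = 70 routes.
Split at b2 and multiply the segment counts (each segment already excludes blocked cells): a1→b2: 2; b2→e5: 8; product = 16.
That gives 16 routes.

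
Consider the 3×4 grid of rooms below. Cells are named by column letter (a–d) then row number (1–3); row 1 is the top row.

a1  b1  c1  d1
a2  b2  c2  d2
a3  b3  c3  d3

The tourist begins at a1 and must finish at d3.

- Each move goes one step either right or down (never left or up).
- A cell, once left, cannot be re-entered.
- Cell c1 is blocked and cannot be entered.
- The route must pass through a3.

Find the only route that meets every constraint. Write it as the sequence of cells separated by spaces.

a1 a2 a3 b3 c3 d3

Moves only go right or down, so the column and row indices never decrease.
Route from a1: 2× down (reaching a3), 3× right (reaching d3) — 5 moves in all.
Check: all required cells visited.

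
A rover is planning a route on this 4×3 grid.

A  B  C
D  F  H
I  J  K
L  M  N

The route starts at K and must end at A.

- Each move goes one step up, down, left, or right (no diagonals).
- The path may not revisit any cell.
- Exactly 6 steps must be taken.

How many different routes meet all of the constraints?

9

Need simple routes of exactly 6 moves from K to A (Manhattan distance 4, so 1 moves are spent on a detour and 1 undoing it).
Branch systematically from the start, pruning whenever the remaining move budget drops below the Manhattan distance to A or differs from it in parity. Grouping the completions by first move — via H: 2; via N: 4; via J: 3 — and summing: 2 + 4 + 3 = 9.
That gives 9 routes.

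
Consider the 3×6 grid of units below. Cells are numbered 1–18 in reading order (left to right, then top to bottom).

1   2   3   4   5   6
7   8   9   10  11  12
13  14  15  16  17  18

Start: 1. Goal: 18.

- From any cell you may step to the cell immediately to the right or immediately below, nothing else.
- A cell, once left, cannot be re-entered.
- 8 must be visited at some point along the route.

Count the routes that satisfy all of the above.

A right/down-only route from 1 to 18 makes exactly 2 down-moves and 5 right-moves in some order.
With no other constraints that would be C(7,2) = 21 routes.
Split at 8 and multiply the segment counts: 1→8: 2; 8→18: 5; product = 10.
That gives 10 routes.

10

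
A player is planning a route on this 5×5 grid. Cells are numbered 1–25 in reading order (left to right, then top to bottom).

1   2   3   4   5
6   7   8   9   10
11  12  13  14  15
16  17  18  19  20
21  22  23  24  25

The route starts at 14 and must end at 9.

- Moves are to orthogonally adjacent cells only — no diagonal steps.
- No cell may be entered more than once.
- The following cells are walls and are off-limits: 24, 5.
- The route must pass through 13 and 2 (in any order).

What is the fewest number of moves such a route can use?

Any route passes through 13 and 2 in some order between 14 and 9. Summing Manhattan distances along each leg and taking the cheapest ordering (14 → 13 → 2 → 9) gives a lower bound of 1 + 3 + 3 = 7 moves.
A route of 7 moves achieves this: 14 → 13 → 8 → 7 → 2 → 3 → 4 → 9.
Since 7 matches the lower bound, it is optimal.

7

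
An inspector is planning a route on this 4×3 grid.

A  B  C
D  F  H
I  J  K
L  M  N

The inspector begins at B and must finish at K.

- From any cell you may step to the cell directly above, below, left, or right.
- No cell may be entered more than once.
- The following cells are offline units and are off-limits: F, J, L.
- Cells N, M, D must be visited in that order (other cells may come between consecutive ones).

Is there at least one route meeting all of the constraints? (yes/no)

M must be visited but has only one open neighbour (N), and it is neither the start nor the goal — the route would have to enter and leave through N, re-entering it.

no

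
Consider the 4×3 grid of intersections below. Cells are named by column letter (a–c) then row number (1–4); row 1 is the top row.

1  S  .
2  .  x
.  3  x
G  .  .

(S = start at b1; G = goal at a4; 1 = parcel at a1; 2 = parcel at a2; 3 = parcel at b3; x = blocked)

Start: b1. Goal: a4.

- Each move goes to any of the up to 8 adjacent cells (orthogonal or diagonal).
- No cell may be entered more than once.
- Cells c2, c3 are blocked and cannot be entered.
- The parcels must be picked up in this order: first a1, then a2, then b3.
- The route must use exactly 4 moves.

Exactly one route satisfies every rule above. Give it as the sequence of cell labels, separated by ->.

The waypoints must appear in the order a1, a2, b3, with no cell reused.
Route from b1: left to a1, down to a2, down-right to b3, down-left to a4 — 4 moves in all.
Check: order respected (1 at step 1, 2 at step 2, 3 at step 3); 4 moves as required.

b1 -> a1 -> a2 -> b3 -> a4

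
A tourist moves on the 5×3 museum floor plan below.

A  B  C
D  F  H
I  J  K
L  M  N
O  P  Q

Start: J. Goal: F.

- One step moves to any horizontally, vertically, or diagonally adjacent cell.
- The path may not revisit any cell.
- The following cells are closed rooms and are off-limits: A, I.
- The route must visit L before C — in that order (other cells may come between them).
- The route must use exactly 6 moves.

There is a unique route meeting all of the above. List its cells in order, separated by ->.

The waypoints must appear in the order L, C, with no cell reused.
Route from J: down-left to L, right to M, up-right to K, 2× up (reaching C), down-left to F — 6 moves in all.
Check: order respected (L at step 1, C at step 5); 6 moves as required.

J -> L -> M -> K -> H -> C -> F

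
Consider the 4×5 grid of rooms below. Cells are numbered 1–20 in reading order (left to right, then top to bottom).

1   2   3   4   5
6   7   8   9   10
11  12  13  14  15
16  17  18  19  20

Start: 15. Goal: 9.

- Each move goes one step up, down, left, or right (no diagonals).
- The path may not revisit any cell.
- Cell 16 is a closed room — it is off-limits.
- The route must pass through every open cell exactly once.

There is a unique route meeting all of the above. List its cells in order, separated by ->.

15 -> 20 -> 19 -> 14 -> 13 -> 18 -> 17 -> 12 -> 11 -> 6 -> 1 -> 2 -> 7 -> 8 -> 3 -> 4 -> 5 -> 10 -> 9

Need to visit all 19 open cells exactly once, starting at 15 and ending at 9.
Cell 5 has only two open neighbours (10 and 4), so the path must pass straight through it: one of those is the cell it's entered from and the other is where it exits.
Route from 15: down to 20, left to 19, up to 14, left to 13, down to 18, left to 17, up to 12, left to 11, 2× up (reaching 1), right to 2, down to 7, right to 8, up to 3, 2× right (reaching 5), down to 10, left to 9 — 18 moves in all.
Check: all 19 open cells covered.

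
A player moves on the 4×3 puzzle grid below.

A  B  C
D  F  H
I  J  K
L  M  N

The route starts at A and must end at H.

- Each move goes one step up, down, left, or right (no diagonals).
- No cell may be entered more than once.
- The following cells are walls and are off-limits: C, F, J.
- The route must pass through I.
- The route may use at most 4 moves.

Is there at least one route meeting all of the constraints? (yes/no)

no

Even ignoring the no-revisit rule, getting from A to H via I needs at least 2 + 5 = 7 moves (fewest moves per leg, detouring around blocked cells), which exceeds the 4-move limit.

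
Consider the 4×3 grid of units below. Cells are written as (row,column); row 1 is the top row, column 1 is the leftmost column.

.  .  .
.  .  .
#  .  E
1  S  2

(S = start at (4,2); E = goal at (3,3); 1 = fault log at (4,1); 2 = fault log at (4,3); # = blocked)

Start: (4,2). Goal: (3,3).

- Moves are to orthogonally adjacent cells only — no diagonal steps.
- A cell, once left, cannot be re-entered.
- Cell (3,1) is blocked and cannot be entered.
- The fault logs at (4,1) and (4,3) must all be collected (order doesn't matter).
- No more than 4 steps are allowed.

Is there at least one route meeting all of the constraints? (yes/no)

no

(4,1) must be visited but has only one open neighbour ((4,2)), and it is neither the start nor the goal — the route would have to enter and leave through (4,2), re-entering it.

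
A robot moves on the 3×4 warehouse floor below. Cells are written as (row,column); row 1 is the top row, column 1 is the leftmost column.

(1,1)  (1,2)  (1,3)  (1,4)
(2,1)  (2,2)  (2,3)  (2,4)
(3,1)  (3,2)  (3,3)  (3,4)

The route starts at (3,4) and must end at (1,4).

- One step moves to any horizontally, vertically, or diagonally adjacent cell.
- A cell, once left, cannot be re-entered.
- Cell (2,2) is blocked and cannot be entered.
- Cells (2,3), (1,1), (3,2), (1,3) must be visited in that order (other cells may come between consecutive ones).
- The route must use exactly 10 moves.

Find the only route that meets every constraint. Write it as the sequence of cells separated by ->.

The waypoints must appear in the order (2,3), (1,1), (3,2), (1,3), with no cell reused.
Route from (3,4): up-left 2 to (1,2), left 1 to (1,1), down 2 to (3,1), right 2 to (3,3), up-right 1 to (2,4), up-left 1 to (1,3), right 1 to (1,4) — 10 moves in all.
Check: order respected ((2,3) at step 1, (1,1) at step 3, (3,2) at step 6, (1,3) at step 9); 10 moves as required.

(3,4) -> (2,3) -> (1,2) -> (1,1) -> (2,1) -> (3,1) -> (3,2) -> (3,3) -> (2,4) -> (1,3) -> (1,4)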